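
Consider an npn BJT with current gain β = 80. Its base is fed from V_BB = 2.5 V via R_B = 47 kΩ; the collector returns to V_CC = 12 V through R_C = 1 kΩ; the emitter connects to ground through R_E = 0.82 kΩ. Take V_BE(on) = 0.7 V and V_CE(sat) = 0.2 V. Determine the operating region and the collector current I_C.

Assume active. Base-emitter loop: I_B = (V_BB − V_BE)/(R_B + (β+1)R_E) = (2.5 − 0.7)/(47 + 81×0.82) = 0.0159 mA.
I_C = β·I_B = 80×0.0159 = 1.27 mA.
V_CE = V_CC − I_C·R_C − I_E·R_E = 12 − 1.27×1 − 1.29×0.82 = 9.68 V > V_CE(sat), so the active-region assumption holds.

active; I_C ≈ 1.3 mA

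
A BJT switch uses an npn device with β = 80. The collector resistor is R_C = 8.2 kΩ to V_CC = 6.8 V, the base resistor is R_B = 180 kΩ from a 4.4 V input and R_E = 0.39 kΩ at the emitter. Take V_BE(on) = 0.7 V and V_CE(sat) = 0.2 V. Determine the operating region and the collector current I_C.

Assume active: I_B = (4.4 − 0.7)/(180 + 81×0.39) = 0.0175 mA, I_C = β·I_B = 1.4 mA.
Then V_CE = 6.8 − 1.4×8.2 − 1.42×0.39 = -5.22 V < 0.2 V — the active assumption fails.
Re-solve with V_CE = 0.2 V. KCL at the emitter: V_E/R_E = (V_BB−0.7−V_E)/R_B + (V_CC−0.2−V_E)/R_C, giving V_E = 0.307 V.
I_C = (V_CC − 0.2 − V_E)/R_C = (6.6 − 0.307)/8.2 = 0.767 mA.
Check: I_B = (3.7 − 0.307)/180 = 0.0189 mA, and β·I_B = 1.51 mA > I_C, confirming saturation.

saturation; I_C ≈ 0.77 mA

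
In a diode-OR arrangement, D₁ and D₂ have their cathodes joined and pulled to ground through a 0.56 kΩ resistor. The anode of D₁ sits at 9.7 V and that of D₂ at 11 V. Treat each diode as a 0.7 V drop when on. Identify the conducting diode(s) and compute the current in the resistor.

Only D₂ conducts; I_R ≈ 18 mA

Assume both conduct. Then node N would need to be at both 9.7−0.7 = 9 V and 11−0.7 = 10.3 V, which is impossible.
Assume only D₂ conducts: V_N = 11 − 0.7 = 10.3 V, so I_R = 10.3/0.56 = 18.4 mA.
Check D₁: its anode-to-cathode voltage is 9.7 − 10.3 = -0.6 V < 0.7 V, so it is off. The assumption is consistent.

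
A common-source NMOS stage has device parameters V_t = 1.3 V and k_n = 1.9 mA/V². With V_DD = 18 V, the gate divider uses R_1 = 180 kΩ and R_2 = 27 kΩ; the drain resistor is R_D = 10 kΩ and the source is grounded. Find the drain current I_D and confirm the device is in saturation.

V_G = V_DD·R_2/(R_1+R_2) = 18×27/207 = 2.35 V. With the source grounded, V_GS = V_G = 2.35 V.
Assume saturation: I_D = (k_n/2)(V_GS − V_t)² = (1.9/2)×(2.35 − 1.3)² = 0.95×1.05² = 1.04 mA.
V_DS = V_DD − I_D·R_D = 18 − 1.04×10 = 7.57 V.
Saturation requires V_DS ≥ V_GS − V_t = 1.05 V; 7.57 ≥ 1.05 ✓.

I_D ≈ 1 mA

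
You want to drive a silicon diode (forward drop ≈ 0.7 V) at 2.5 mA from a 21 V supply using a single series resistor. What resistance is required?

The resistor drops V_S − V_D = 21 − 0.7 = 20.3 V at 2.5 mA.
R = 20.3 V / 2.5 mA = 8.12 kΩ.

R ≈ 8.1 kΩ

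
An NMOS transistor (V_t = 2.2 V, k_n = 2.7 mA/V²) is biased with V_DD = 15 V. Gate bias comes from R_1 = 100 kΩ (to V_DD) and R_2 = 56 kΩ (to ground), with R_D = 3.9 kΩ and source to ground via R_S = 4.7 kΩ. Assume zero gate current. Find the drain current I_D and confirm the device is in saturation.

I_D ≈ 0.54 mA

V_G = V_DD·R_2/(R_1+R_2) = 15×56/156 = 5.38 V.
Assume saturation: I_D = (k_n/2)(V_GS − V_t)² with V_GS = V_G − I_D·R_S = 5.38 − 4.7·I_D.
Substituting gives 29.8·I_D² − 41.4·I_D + 13.7 = 0, with roots I_D = 0.543 or 0.846 mA.
The root I_D = 0.846 mA gives V_GS = 1.41 V ≤ V_t, so take I_D = 0.543 mA.
Then V_GS = 2.83 V and V_DS = V_DD − I_D(R_D+R_S) = 15 − 0.543×8.6 = 10.3 V.
Saturation requires V_DS ≥ V_GS − V_t = 0.634 V; 10.3 ≥ 0.634 ✓.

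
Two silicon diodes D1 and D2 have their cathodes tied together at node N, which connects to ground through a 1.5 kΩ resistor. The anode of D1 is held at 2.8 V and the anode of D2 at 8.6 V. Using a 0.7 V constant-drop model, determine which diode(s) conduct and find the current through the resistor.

Only D2 conducts; I_R ≈ 5.3 mA

Assume both conduct. Then node N would need to be at both 2.8−0.7 = 2.1 V and 8.6−0.7 = 7.9 V, which is impossible.
Assume only D2 conducts: V_N = 8.6 − 0.7 = 7.9 V, so I_R = 7.9/1.5 = 5.27 mA.
Check D1: its anode-to-cathode voltage is 2.8 − 7.9 = -5.1 V < 0.7 V, so it is off. The assumption is consistent.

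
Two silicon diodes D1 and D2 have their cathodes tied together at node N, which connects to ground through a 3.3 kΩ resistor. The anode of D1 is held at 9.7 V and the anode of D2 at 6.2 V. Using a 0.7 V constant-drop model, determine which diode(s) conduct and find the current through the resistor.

Only D1 conducts; I_R ≈ 2.7 mA

Assume both conduct. Then node N would need to be at both 9.7−0.7 = 9 V and 6.2−0.7 = 5.5 V, which is impossible.
Assume only D1 conducts: V_N = 9.7 − 0.7 = 9 V, so I_R = 9/3.3 = 2.73 mA.
Check D2: its anode-to-cathode voltage is 6.2 − 9 = -2.8 V < 0.7 V, so it is off. The assumption is consistent.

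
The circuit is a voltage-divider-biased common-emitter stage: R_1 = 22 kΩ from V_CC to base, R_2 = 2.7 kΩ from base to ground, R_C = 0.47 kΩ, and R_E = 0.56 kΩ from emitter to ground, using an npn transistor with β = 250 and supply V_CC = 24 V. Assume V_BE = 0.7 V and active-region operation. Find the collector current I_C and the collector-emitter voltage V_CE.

Thevenize the base divider: V_Th = V_CC·R_2/(R_1+R_2) = 24×2.7/24.7 = 2.62 V, R_Th = R_1‖R_2 = 2.4 kΩ.
Base-emitter loop: V_Th = I_B·R_Th + V_BE + (β+1)I_B·R_E, so I_B = (2.62 − 0.7) / (2.4 + 251×0.56) = 0.0135 mA.
I_C = β·I_B = 250×0.0135 = 3.36 mA, and I_E = (β+1)I_B = 3.38 mA.
V_CE = V_CC − I_C·R_C − I_E·R_E = 24 − 3.36×0.47 − 3.38×0.56 = 20.5 V.
V_CE = 20.5 V > 0.2 V confirms active-region operation.

I_C ≈ 3.4 mA, V_CE ≈ 21 V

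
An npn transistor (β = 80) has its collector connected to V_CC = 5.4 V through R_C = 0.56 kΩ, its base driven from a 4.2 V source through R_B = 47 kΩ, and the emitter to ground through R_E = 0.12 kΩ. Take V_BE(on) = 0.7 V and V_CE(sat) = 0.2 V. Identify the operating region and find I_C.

Assume active. Base-emitter loop: I_B = (V_BB − V_BE)/(R_B + (β+1)R_E) = (4.2 − 0.7)/(47 + 81×0.12) = 0.0617 mA.
I_C = β·I_B = 80×0.0617 = 4.94 mA.
V_CE = V_CC − I_C·R_C − I_E·R_E = 5.4 − 4.94×0.56 − 5×0.12 = 2.04 V > V_CE(sat), so the active-region assumption holds.

active; I_C ≈ 4.9 mA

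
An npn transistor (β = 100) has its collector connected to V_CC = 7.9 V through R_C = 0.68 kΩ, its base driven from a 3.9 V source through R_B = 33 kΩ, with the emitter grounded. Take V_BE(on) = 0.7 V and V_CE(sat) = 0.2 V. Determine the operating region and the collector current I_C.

active; I_C ≈ 9.7 mA

Assume active. Base-emitter loop: I_B = (V_BB − V_BE)/R_B = (3.9 − 0.7)/33 = 0.097 mA.
I_C = β·I_B = 100×0.097 = 9.7 mA.
V_CE = V_CC − I_C·R_C = 7.9 − 9.7×0.68 = 1.31 V > V_CE(sat), so the active-region assumption holds.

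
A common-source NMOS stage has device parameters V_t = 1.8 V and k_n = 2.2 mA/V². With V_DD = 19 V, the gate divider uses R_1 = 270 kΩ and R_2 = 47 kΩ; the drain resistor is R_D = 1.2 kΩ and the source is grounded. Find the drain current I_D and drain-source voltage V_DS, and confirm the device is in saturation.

I_D ≈ 1.1 mA, V_DS ≈ 18 V

V_G = V_DD·R_2/(R_1+R_2) = 19×47/317 = 2.82 V. With the source grounded, V_GS = V_G = 2.82 V.
Assume saturation: I_D = (k_n/2)(V_GS − V_t)² = (2.2/2)×(2.82 − 1.8)² = 1.1×1.02² = 1.14 mA.
V_DS = V_DD − I_D·R_D = 19 − 1.14×1.2 = 17.6 V.
Saturation requires V_DS ≥ V_GS − V_t = 1.02 V; 17.6 ≥ 1.02 ✓.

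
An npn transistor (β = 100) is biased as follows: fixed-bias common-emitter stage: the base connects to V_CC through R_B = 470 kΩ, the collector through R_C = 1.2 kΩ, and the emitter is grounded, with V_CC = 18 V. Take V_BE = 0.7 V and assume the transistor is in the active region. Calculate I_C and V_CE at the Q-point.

Base loop: V_CC = I_B·R_B + V_BE, so I_B = (18 − 0.7)/470 kΩ = 0.0368 mA.
In the active region I_C = β·I_B = 100 × 0.0368 = 3.68 mA.
Collector loop: V_CE = V_CC − I_C·R_C = 18 − 3.68×1.2 = 13.6 V.
Since V_CE = 13.6 V > V_CE(sat) ≈ 0.2 V, the transistor is in the active region as assumed.

I_C ≈ 3.7 mA, V_CE ≈ 14 V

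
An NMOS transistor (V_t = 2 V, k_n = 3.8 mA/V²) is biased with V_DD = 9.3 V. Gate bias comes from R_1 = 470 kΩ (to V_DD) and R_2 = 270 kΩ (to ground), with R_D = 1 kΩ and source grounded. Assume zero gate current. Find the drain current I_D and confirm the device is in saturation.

I_D ≈ 3.7 mA

V_G = V_DD·R_2/(R_1+R_2) = 9.3×270/740 = 3.39 V. With the source grounded, V_GS = V_G = 3.39 V.
Assume saturation: I_D = (k_n/2)(V_GS − V_t)² = (3.8/2)×(3.39 − 2)² = 1.9×1.39² = 3.69 mA.
V_DS = V_DD − I_D·R_D = 9.3 − 3.69×1 = 5.61 V.
Saturation requires V_DS ≥ V_GS − V_t = 1.39 V; 5.61 ≥ 1.39 ✓.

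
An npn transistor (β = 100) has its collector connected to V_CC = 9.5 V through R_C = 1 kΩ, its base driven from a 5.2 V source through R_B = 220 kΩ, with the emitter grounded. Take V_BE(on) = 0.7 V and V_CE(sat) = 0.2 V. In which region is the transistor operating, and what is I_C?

active; I_C ≈ 2 mA

Assume active. Base-emitter loop: I_B = (V_BB − V_BE)/R_B = (5.2 − 0.7)/220 = 0.0205 mA.
I_C = β·I_B = 100×0.0205 = 2.05 mA.
V_CE = V_CC − I_C·R_C = 9.5 − 2.05×1 = 7.45 V > V_CE(sat), so the active-region assumption holds.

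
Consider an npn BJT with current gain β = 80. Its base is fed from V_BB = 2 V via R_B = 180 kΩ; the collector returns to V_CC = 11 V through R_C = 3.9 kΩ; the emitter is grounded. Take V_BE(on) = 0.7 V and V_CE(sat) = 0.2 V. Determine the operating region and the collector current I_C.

Assume active. Base-emitter loop: I_B = (V_BB − V_BE)/R_B = (2 − 0.7)/180 = 0.00722 mA.
I_C = β·I_B = 80×0.00722 = 0.578 mA.
V_CE = V_CC − I_C·R_C = 11 − 0.578×3.9 = 8.75 V > V_CE(sat), so the active-region assumption holds.

active; I_C ≈ 0.58 mA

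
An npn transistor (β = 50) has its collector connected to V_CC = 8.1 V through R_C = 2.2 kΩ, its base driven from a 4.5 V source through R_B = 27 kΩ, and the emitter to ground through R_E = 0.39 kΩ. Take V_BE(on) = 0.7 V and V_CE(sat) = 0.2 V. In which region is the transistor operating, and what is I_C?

Assume active: I_B = (4.5 − 0.7)/(27 + 51×0.39) = 0.081 mA, I_C = β·I_B = 4.05 mA.
Then V_CE = 8.1 − 4.05×2.2 − 4.13×0.39 = -2.43 V < 0.2 V — the active assumption fails.
Re-solve with V_CE = 0.2 V. KCL at the emitter: V_E/R_E = (V_BB−0.7−V_E)/R_B + (V_CC−0.2−V_E)/R_C, giving V_E = 1.22 V.
I_C = (V_CC − 0.2 − V_E)/R_C = (7.9 − 1.22)/2.2 = 3.04 mA.
Check: I_B = (3.8 − 1.22)/27 = 0.0955 mA, and β·I_B = 4.78 mA > I_C, confirming saturation.

saturation; I_C ≈ 3 mA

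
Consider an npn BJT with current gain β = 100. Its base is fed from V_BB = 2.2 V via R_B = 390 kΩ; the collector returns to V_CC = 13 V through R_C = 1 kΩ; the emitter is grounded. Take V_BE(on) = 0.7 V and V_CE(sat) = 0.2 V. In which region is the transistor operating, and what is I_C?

Assume active. Base-emitter loop: I_B = (V_BB − V_BE)/R_B = (2.2 − 0.7)/390 = 0.00385 mA.
I_C = β·I_B = 100×0.00385 = 0.385 mA.
V_CE = V_CC − I_C·R_C = 13 − 0.385×1 = 12.6 V > V_CE(sat), so the active-region assumption holds.

active; I_C ≈ 0.38 mA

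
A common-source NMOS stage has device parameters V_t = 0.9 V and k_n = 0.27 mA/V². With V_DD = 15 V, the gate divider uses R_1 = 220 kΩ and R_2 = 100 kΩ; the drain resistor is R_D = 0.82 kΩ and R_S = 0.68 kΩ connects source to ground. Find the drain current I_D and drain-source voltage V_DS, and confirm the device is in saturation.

I_D ≈ 1.2 mA, V_DS ≈ 13 V

V_G = V_DD·R_2/(R_1+R_2) = 15×100/320 = 4.69 V.
Assume saturation: I_D = (k_n/2)(V_GS − V_t)² with V_GS = V_G − I_D·R_S = 4.69 − 0.68·I_D.
Substituting gives 0.0624·I_D² − 1.7·I_D + 1.94 = 0, with roots I_D = 1.19 or 26 mA.
The root I_D = 26 mA gives V_GS = -13 V ≤ V_t, so take I_D = 1.19 mA.
Then V_GS = 3.88 V and V_DS = V_DD − I_D(R_D+R_S) = 15 − 1.19×1.5 = 13.2 V.
Saturation requires V_DS ≥ V_GS − V_t = 2.98 V; 13.2 ≥ 2.98 ✓.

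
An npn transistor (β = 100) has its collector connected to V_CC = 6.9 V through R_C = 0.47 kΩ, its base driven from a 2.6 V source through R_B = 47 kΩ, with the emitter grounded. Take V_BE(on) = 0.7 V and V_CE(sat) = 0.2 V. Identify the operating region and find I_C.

Assume active. Base-emitter loop: I_B = (V_BB − V_BE)/R_B = (2.6 − 0.7)/47 = 0.0404 mA.
I_C = β·I_B = 100×0.0404 = 4.04 mA.
V_CE = V_CC − I_C·R_C = 6.9 − 4.04×0.47 = 5 V > V_CE(sat), so the active-region assumption holds.

active; I_C ≈ 4 mA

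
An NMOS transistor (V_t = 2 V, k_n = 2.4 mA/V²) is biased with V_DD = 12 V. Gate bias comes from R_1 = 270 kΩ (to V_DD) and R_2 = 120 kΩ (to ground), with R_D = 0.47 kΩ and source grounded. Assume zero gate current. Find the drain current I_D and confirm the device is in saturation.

V_G = V_DD·R_2/(R_1+R_2) = 12×120/390 = 3.69 V. With the source grounded, V_GS = V_G = 3.69 V.
Assume saturation: I_D = (k_n/2)(V_GS − V_t)² = (2.4/2)×(3.69 − 2)² = 1.2×1.69² = 3.44 mA.
V_DS = V_DD − I_D·R_D = 12 − 3.44×0.47 = 10.4 V.
Saturation requires V_DS ≥ V_GS − V_t = 1.69 V; 10.4 ≥ 1.69 ✓.

I_D ≈ 3.4 mA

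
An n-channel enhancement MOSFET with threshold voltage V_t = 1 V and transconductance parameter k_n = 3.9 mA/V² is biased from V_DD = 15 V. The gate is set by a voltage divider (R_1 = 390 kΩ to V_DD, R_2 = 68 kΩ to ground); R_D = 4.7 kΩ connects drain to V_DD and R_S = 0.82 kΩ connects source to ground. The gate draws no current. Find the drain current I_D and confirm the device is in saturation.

I_D ≈ 0.74 mA

V_G = V_DD·R_2/(R_1+R_2) = 15×68/458 = 2.23 V.
Assume saturation: I_D = (k_n/2)(V_GS − V_t)² with V_GS = V_G − I_D·R_S = 2.23 − 0.82·I_D.
Substituting gives 1.31·I_D² − 4.92·I_D + 2.94 = 0, with roots I_D = 0.743 or 3.01 mA.
The root I_D = 3.01 mA gives V_GS = -0.243 V ≤ V_t, so take I_D = 0.743 mA.
Then V_GS = 1.62 V and V_DS = V_DD − I_D(R_D+R_S) = 15 − 0.743×5.52 = 10.9 V.
Saturation requires V_DS ≥ V_GS − V_t = 0.617 V; 10.9 ≥ 0.617 ✓.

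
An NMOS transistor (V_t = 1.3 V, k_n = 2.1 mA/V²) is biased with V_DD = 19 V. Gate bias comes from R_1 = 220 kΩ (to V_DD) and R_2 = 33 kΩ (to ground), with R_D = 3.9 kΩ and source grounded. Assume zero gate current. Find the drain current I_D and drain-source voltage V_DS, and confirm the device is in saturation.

I_D ≈ 1.5 mA, V_DS ≈ 13 V

V_G = V_DD·R_2/(R_1+R_2) = 19×33/253 = 2.48 V. With the source grounded, V_GS = V_G = 2.48 V.
Assume saturation: I_D = (k_n/2)(V_GS − V_t)² = (2.1/2)×(2.48 − 1.3)² = 1.05×1.18² = 1.46 mA.
V_DS = V_DD − I_D·R_D = 19 − 1.46×3.9 = 13.3 V.
Saturation requires V_DS ≥ V_GS − V_t = 1.18 V; 13.3 ≥ 1.18 ✓.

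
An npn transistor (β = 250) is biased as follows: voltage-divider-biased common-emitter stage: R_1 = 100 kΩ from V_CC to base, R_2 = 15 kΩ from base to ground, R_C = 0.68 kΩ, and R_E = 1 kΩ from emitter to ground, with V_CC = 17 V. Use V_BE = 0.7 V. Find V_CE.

V_CE ≈ 15 V

Thevenize the base divider: V_Th = V_CC·R_2/(R_1+R_2) = 17×15/115 = 2.22 V, R_Th = R_1‖R_2 = 13 kΩ.
Base-emitter loop: V_Th = I_B·R_Th + V_BE + (β+1)I_B·R_E, so I_B = (2.22 − 0.7) / (13 + 251×1) = 0.00575 mA.
I_C = β·I_B = 250×0.00575 = 1.44 mA, and I_E = (β+1)I_B = 1.44 mA.
V_CE = V_CC − I_C·R_C − I_E·R_E = 17 − 1.44×0.68 − 1.44×1 = 14.6 V.
V_CE = 14.6 V > 0.2 V confirms active-region operation.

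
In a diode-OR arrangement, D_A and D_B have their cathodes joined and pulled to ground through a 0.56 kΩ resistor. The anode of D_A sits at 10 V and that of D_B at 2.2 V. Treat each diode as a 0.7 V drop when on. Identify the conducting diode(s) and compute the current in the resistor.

Only D_A conducts; I_R ≈ 17 mA

Assume both conduct. Then node N would need to be at both 10−0.7 = 9.3 V and 2.2−0.7 = 1.5 V, which is impossible.
Assume only D_A conducts: V_N = 10 − 0.7 = 9.3 V, so I_R = 9.3/0.56 = 16.6 mA.
Check D_B: its anode-to-cathode voltage is 2.2 − 9.3 = -7.1 V < 0.7 V, so it is off. The assumption is consistent.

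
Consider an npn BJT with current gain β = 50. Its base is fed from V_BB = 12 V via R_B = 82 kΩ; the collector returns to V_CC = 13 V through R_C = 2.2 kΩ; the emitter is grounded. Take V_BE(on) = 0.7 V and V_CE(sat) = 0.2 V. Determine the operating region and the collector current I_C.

saturation; I_C ≈ 5.8 mA

Assume active: I_B = (12 − 0.7)/82 = 0.138 mA, giving I_C = β·I_B = 6.89 mA.
But then V_CE = 13 − 6.89×2.2 = -2.16 V < V_CE(sat) = 0.2 V — impossible in the active region.
So the transistor is saturated. With V_CE = 0.2 V, I_C = (V_CC − 0.2)/R_C = 12.8/2.2 = 5.82 mA.
Check: β·I_B = 6.89 mA > I_C = 5.82 mA, confirming saturation.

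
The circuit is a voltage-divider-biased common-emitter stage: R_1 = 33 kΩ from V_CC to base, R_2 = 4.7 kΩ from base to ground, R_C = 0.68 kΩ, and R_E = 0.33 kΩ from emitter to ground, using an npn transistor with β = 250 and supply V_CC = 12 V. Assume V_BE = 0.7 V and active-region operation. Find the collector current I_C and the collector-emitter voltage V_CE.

I_C ≈ 2.3 mA, V_CE ≈ 9.7 V

Thevenize the base divider: V_Th = V_CC·R_2/(R_1+R_2) = 12×4.7/37.7 = 1.5 V, R_Th = R_1‖R_2 = 4.11 kΩ.
Base-emitter loop: V_Th = I_B·R_Th + V_BE + (β+1)I_B·R_E, so I_B = (1.5 − 0.7) / (4.11 + 251×0.33) = 0.00916 mA.
I_C = β·I_B = 250×0.00916 = 2.29 mA, and I_E = (β+1)I_B = 2.3 mA.
V_CE = V_CC − I_C·R_C − I_E·R_E = 12 − 2.29×0.68 − 2.3×0.33 = 9.69 V.
V_CE = 9.69 V > 0.2 V confirms active-region operation.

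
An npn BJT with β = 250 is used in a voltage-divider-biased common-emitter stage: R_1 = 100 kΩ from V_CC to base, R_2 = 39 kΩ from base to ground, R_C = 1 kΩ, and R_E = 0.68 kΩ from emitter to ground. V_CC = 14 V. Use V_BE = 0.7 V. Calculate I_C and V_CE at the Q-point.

Thevenize the base divider: V_Th = V_CC·R_2/(R_1+R_2) = 14×39/139 = 3.93 V, R_Th = R_1‖R_2 = 28.1 kΩ.
Base-emitter loop: V_Th = I_B·R_Th + V_BE + (β+1)I_B·R_E, so I_B = (3.93 − 0.7) / (28.1 + 251×0.68) = 0.0162 mA.
I_C = β·I_B = 250×0.0162 = 4.06 mA, and I_E = (β+1)I_B = 4.08 mA.
V_CE = V_CC − I_C·R_C − I_E·R_E = 14 − 4.06×1 − 4.08×0.68 = 7.17 V.
V_CE = 7.17 V > 0.2 V confirms active-region operation.

I_C ≈ 4.1 mA, V_CE ≈ 7.2 V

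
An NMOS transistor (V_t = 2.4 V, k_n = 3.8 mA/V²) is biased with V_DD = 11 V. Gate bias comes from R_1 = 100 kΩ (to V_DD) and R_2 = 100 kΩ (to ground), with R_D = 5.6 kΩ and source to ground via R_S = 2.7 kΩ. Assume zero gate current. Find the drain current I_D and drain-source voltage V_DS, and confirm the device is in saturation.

I_D ≈ 0.89 mA, V_DS ≈ 3.6 V

V_G = V_DD·R_2/(R_1+R_2) = 11×100/200 = 5.5 V.
Assume saturation: I_D = (k_n/2)(V_GS − V_t)² with V_GS = V_G − I_D·R_S = 5.5 − 2.7·I_D.
Substituting gives 13.9·I_D² − 32.8·I_D + 18.3 = 0, with roots I_D = 0.894 or 1.47 mA.
The root I_D = 1.47 mA gives V_GS = 1.52 V ≤ V_t, so take I_D = 0.894 mA.
Then V_GS = 3.09 V and V_DS = V_DD − I_D(R_D+R_S) = 11 − 0.894×8.3 = 3.58 V.
Saturation requires V_DS ≥ V_GS − V_t = 0.686 V; 3.58 ≥ 0.686 ✓.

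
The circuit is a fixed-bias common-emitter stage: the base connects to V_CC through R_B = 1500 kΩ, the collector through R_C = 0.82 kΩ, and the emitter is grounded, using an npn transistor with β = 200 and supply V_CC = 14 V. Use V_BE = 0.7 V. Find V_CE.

Base loop: V_CC = I_B·R_B + V_BE, so I_B = (14 − 0.7)/1500 kΩ = 0.00887 mA.
In the active region I_C = β·I_B = 200 × 0.00887 = 1.77 mA.
Collector loop: V_CE = V_CC − I_C·R_C = 14 − 1.77×0.82 = 12.5 V.
Since V_CE = 12.5 V > V_CE(sat) ≈ 0.2 V, the transistor is in the active region as assumed.

V_CE ≈ 13 V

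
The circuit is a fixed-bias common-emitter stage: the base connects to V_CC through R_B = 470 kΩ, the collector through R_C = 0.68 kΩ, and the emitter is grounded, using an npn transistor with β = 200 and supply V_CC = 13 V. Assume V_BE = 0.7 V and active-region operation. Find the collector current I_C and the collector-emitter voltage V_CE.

I_C ≈ 5.2 mA, V_CE ≈ 9.4 V

Base loop: V_CC = I_B·R_B + V_BE, so I_B = (13 − 0.7)/470 kΩ = 0.0262 mA.
In the active region I_C = β·I_B = 200 × 0.0262 = 5.23 mA.
Collector loop: V_CE = V_CC − I_C·R_C = 13 − 5.23×0.68 = 9.44 V.
Since V_CE = 9.44 V > V_CE(sat) ≈ 0.2 V, the transistor is in the active region as assumed.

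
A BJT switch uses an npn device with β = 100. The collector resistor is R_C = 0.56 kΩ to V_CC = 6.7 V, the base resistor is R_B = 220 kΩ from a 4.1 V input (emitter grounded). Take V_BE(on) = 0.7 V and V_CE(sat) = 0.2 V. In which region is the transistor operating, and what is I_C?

Assume active. Base-emitter loop: I_B = (V_BB − V_BE)/R_B = (4.1 − 0.7)/220 = 0.0155 mA.
I_C = β·I_B = 100×0.0155 = 1.55 mA.
V_CE = V_CC − I_C·R_C = 6.7 − 1.55×0.56 = 5.83 V > V_CE(sat), so the active-region assumption holds.

active; I_C ≈ 1.5 mA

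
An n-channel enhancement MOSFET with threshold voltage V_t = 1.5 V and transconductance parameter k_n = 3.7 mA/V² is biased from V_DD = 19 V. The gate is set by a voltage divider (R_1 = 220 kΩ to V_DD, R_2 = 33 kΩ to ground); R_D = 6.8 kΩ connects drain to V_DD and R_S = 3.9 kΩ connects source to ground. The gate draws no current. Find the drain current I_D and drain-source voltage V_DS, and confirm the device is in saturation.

I_D ≈ 0.17 mA, V_DS ≈ 17 V

V_G = V_DD·R_2/(R_1+R_2) = 19×33/253 = 2.48 V.
Assume saturation: I_D = (k_n/2)(V_GS − V_t)² with V_GS = V_G − I_D·R_S = 2.48 − 3.9·I_D.
Substituting gives 28.1·I_D² − 15.1·I_D + 1.77 = 0, with roots I_D = 0.173 or 0.365 mA.
The root I_D = 0.365 mA gives V_GS = 1.06 V ≤ V_t, so take I_D = 0.173 mA.
Then V_GS = 1.81 V and V_DS = V_DD − I_D(R_D+R_S) = 19 − 0.173×10.7 = 17.2 V.
Saturation requires V_DS ≥ V_GS − V_t = 0.305 V; 17.2 ≥ 0.305 ✓.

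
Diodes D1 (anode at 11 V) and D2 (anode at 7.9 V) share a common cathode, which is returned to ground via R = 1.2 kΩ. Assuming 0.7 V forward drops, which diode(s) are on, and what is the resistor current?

Only D1 conducts; I_R ≈ 8.6 mA

Assume both conduct. Then node N would need to be at both 11−0.7 = 10.3 V and 7.9−0.7 = 7.2 V, which is impossible.
Assume only D1 conducts: V_N = 11 − 0.7 = 10.3 V, so I_R = 10.3/1.2 = 8.58 mA.
Check D2: its anode-to-cathode voltage is 7.9 − 10.3 = -2.4 V < 0.7 V, so it is off. The assumption is consistent.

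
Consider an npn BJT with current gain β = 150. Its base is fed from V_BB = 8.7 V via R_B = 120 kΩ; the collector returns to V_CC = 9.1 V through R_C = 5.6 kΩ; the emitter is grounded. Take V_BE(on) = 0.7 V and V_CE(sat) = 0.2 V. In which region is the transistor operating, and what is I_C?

Assume active: I_B = (8.7 − 0.7)/120 = 0.0667 mA, giving I_C = β·I_B = 10 mA.
But then V_CE = 9.1 − 10×5.6 = -46.9 V < V_CE(sat) = 0.2 V — impossible in the active region.
So the transistor is saturated. With V_CE = 0.2 V, I_C = (V_CC − 0.2)/R_C = 8.9/5.6 = 1.59 mA.
Check: β·I_B = 10 mA > I_C = 1.59 mA, confirming saturation.

saturation; I_C ≈ 1.6 mA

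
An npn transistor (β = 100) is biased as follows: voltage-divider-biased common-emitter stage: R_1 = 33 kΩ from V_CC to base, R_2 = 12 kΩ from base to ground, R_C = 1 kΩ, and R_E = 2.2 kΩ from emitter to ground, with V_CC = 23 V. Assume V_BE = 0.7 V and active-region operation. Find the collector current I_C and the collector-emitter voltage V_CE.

I_C ≈ 2.4 mA, V_CE ≈ 15 V

Thevenize the base divider: V_Th = V_CC·R_2/(R_1+R_2) = 23×12/45 = 6.13 V, R_Th = R_1‖R_2 = 8.8 kΩ.
Base-emitter loop: V_Th = I_B·R_Th + V_BE + (β+1)I_B·R_E, so I_B = (6.13 − 0.7) / (8.8 + 101×2.2) = 0.0235 mA.
I_C = β·I_B = 100×0.0235 = 2.35 mA, and I_E = (β+1)I_B = 2.38 mA.
V_CE = V_CC − I_C·R_C − I_E·R_E = 23 − 2.35×1 − 2.38×2.2 = 15.4 V.
V_CE = 15.4 V > 0.2 V confirms active-region operation.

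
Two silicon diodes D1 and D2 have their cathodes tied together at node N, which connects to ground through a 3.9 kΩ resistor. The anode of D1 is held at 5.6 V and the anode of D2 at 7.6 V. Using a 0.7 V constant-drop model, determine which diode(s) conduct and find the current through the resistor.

Only D2 conducts; I_R ≈ 1.8 mA

Assume both conduct. Then node N would need to be at both 5.6−0.7 = 4.9 V and 7.6−0.7 = 6.9 V, which is impossible.
Assume only D2 conducts: V_N = 7.6 − 0.7 = 6.9 V, so I_R = 6.9/3.9 = 1.77 mA.
Check D1: its anode-to-cathode voltage is 5.6 − 6.9 = -1.3 V < 0.7 V, so it is off. The assumption is consistent.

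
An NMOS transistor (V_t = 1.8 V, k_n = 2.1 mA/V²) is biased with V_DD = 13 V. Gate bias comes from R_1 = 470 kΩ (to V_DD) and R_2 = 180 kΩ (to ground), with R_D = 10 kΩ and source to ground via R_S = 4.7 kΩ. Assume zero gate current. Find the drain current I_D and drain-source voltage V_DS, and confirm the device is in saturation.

I_D ≈ 0.27 mA, V_DS ≈ 9 V

V_G = V_DD·R_2/(R_1+R_2) = 13×180/650 = 3.6 V.
Assume saturation: I_D = (k_n/2)(V_GS − V_t)² with V_GS = V_G − I_D·R_S = 3.6 − 4.7·I_D.
Substituting gives 23.2·I_D² − 18.8·I_D + 3.4 = 0, with roots I_D = 0.274 or 0.535 mA.
The root I_D = 0.535 mA gives V_GS = 1.09 V ≤ V_t, so take I_D = 0.274 mA.
Then V_GS = 2.31 V and V_DS = V_DD − I_D(R_D+R_S) = 13 − 0.274×14.7 = 8.97 V.
Saturation requires V_DS ≥ V_GS − V_t = 0.511 V; 8.97 ≥ 0.511 ✓.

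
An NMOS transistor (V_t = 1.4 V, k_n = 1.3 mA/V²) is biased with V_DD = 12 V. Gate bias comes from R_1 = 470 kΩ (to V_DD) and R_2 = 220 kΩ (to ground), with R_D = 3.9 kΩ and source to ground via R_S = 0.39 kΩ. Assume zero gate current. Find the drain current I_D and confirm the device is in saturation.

I_D ≈ 1.9 mA

V_G = V_DD·R_2/(R_1+R_2) = 12×220/690 = 3.83 V.
Assume saturation: I_D = (k_n/2)(V_GS − V_t)² with V_GS = V_G − I_D·R_S = 3.83 − 0.39·I_D.
Substituting gives 0.0989·I_D² − 2.23·I_D + 3.83 = 0, with roots I_D = 1.87 or 20.7 mA.
The root I_D = 20.7 mA gives V_GS = -4.24 V ≤ V_t, so take I_D = 1.87 mA.
Then V_GS = 3.1 V and V_DS = V_DD − I_D(R_D+R_S) = 12 − 1.87×4.29 = 3.97 V.
Saturation requires V_DS ≥ V_GS − V_t = 1.7 V; 3.97 ≥ 1.7 ✓.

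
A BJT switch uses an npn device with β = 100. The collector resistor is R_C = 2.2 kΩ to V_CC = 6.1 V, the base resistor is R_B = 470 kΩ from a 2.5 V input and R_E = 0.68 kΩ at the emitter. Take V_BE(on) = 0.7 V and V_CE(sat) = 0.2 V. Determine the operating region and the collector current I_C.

active; I_C ≈ 0.33 mA

Assume active. Base-emitter loop: I_B = (V_BB − V_BE)/(R_B + (β+1)R_E) = (2.5 − 0.7)/(470 + 101×0.68) = 0.00334 mA.
I_C = β·I_B = 100×0.00334 = 0.334 mA.
V_CE = V_CC − I_C·R_C − I_E·R_E = 6.1 − 0.334×2.2 − 0.337×0.68 = 5.14 V > V_CE(sat), so the active-region assumption holds.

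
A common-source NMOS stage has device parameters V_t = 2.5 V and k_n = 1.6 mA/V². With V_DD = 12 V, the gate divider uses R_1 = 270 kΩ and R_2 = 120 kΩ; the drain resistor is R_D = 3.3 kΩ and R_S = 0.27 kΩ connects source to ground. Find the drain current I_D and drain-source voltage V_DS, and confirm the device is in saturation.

V_G = V_DD·R_2/(R_1+R_2) = 12×120/390 = 3.69 V.
Assume saturation: I_D = (k_n/2)(V_GS − V_t)² with V_GS = V_G − I_D·R_S = 3.69 − 0.27·I_D.
Substituting gives 0.0583·I_D² − 1.52·I_D + 1.14 = 0, with roots I_D = 0.774 or 25.2 mA.
The root I_D = 25.2 mA gives V_GS = -3.11 V ≤ V_t, so take I_D = 0.774 mA.
Then V_GS = 3.48 V and V_DS = V_DD − I_D(R_D+R_S) = 12 − 0.774×3.57 = 9.24 V.
Saturation requires V_DS ≥ V_GS − V_t = 0.983 V; 9.24 ≥ 0.983 ✓.

I_D ≈ 0.77 mA, V_DS ≈ 9.2 V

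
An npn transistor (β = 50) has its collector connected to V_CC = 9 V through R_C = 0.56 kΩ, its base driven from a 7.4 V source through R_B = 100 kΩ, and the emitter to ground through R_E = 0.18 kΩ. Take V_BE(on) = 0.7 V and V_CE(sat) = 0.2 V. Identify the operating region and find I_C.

active; I_C ≈ 3.1 mA

Assume active. Base-emitter loop: I_B = (V_BB − V_BE)/(R_B + (β+1)R_E) = (7.4 − 0.7)/(100 + 51×0.18) = 0.0614 mA.
I_C = β·I_B = 50×0.0614 = 3.07 mA.
V_CE = V_CC − I_C·R_C − I_E·R_E = 9 − 3.07×0.56 − 3.13×0.18 = 6.72 V > V_CE(sat), so the active-region assumption holds.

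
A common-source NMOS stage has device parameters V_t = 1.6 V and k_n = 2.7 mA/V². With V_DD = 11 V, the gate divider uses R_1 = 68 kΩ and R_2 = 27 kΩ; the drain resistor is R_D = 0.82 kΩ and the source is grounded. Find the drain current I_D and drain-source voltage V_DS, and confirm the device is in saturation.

V_G = V_DD·R_2/(R_1+R_2) = 11×27/95 = 3.13 V. With the source grounded, V_GS = V_G = 3.13 V.
Assume saturation: I_D = (k_n/2)(V_GS − V_t)² = (2.7/2)×(3.13 − 1.6)² = 1.35×1.53² = 3.15 mA.
V_DS = V_DD − I_D·R_D = 11 − 3.15×0.82 = 8.42 V.
Saturation requires V_DS ≥ V_GS − V_t = 1.53 V; 8.42 ≥ 1.53 ✓.

I_D ≈ 3.1 mA, V_DS ≈ 8.4 V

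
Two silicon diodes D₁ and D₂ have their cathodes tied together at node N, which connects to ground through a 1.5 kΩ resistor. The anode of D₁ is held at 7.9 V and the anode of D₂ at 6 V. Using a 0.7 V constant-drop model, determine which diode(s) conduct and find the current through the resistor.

Only D₁ conducts; I_R ≈ 4.8 mA

Assume both conduct. Then node N would need to be at both 7.9−0.7 = 7.2 V and 6−0.7 = 5.3 V, which is impossible.
Assume only D₁ conducts: V_N = 7.9 − 0.7 = 7.2 V, so I_R = 7.2/1.5 = 4.8 mA.
Check D₂: its anode-to-cathode voltage is 6 − 7.2 = -1.2 V < 0.7 V, so it is off. The assumption is consistent.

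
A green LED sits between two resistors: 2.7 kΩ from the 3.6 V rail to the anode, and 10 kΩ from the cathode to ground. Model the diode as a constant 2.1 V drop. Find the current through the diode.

The two resistors are in series with the diode, so KVL gives 3.6 = I·2.7 + 2.1 + I·10.
I = (3.6 − 2.1) / (2.7 + 10) kΩ = 1.5 / 12.7 = 0.118 mA.

I ≈ 0.12 mA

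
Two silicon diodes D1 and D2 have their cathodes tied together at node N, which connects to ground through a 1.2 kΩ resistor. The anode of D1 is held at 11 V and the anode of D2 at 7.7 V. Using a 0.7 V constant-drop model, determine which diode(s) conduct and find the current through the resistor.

Assume both conduct. Then node N would need to be at both 11−0.7 = 10.3 V and 7.7−0.7 = 7 V, which is impossible.
Assume only D1 conducts: V_N = 11 − 0.7 = 10.3 V, so I_R = 10.3/1.2 = 8.58 mA.
Check D2: its anode-to-cathode voltage is 7.7 − 10.3 = -2.6 V < 0.7 V, so it is off. The assumption is consistent.

Only D1 conducts; I_R ≈ 8.6 mA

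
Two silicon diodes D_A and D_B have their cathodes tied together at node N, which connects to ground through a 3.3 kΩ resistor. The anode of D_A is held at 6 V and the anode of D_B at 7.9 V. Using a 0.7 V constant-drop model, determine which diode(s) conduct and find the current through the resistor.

Only D_B conducts; I_R ≈ 2.2 mA

Assume both conduct. Then node N would need to be at both 6−0.7 = 5.3 V and 7.9−0.7 = 7.2 V, which is impossible.
Assume only D_B conducts: V_N = 7.9 − 0.7 = 7.2 V, so I_R = 7.2/3.3 = 2.18 mA.
Check D_A: its anode-to-cathode voltage is 6 − 7.2 = -1.2 V < 0.7 V, so it is off. The assumption is consistent.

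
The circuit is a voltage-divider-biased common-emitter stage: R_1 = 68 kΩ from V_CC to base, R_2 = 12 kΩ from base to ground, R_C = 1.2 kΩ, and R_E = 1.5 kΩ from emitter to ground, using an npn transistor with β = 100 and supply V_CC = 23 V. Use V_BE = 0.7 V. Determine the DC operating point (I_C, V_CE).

I_C ≈ 1.7 mA, V_CE ≈ 18 V

Thevenize the base divider: V_Th = V_CC·R_2/(R_1+R_2) = 23×12/80 = 3.45 V, R_Th = R_1‖R_2 = 10.2 kΩ.
Base-emitter loop: V_Th = I_B·R_Th + V_BE + (β+1)I_B·R_E, so I_B = (3.45 − 0.7) / (10.2 + 101×1.5) = 0.017 mA.
I_C = β·I_B = 100×0.017 = 1.7 mA, and I_E = (β+1)I_B = 1.72 mA.
V_CE = V_CC − I_C·R_C − I_E·R_E = 23 − 1.7×1.2 − 1.72×1.5 = 18.4 V.
V_CE = 18.4 V > 0.2 V confirms active-region operation.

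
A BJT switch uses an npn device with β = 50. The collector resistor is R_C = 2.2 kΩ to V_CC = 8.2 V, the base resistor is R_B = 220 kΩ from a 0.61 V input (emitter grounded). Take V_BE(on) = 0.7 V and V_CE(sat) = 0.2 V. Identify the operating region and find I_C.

V_BB = 0.61 V ≤ V_BE(on) = 0.7 V, so the base-emitter junction is not forward biased.
The transistor is in cutoff: I_B = I_C = 0.

cutoff; I_C ≈ 0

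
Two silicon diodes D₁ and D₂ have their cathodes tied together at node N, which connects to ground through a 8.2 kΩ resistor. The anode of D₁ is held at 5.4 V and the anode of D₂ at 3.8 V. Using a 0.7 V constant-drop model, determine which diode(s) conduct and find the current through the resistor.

Only D₁ conducts; I_R ≈ 0.57 mA

Assume both conduct. Then node N would need to be at both 5.4−0.7 = 4.7 V and 3.8−0.7 = 3.1 V, which is impossible.
Assume only D₁ conducts: V_N = 5.4 − 0.7 = 4.7 V, so I_R = 4.7/8.2 = 0.573 mA.
Check D₂: its anode-to-cathode voltage is 3.8 − 4.7 = -0.9 V < 0.7 V, so it is off. The assumption is consistent.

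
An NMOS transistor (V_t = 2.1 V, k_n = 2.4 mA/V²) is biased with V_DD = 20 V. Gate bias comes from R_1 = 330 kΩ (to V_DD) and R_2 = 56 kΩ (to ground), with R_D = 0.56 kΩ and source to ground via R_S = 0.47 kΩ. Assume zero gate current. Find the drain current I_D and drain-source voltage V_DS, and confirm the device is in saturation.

V_G = V_DD·R_2/(R_1+R_2) = 20×56/386 = 2.9 V.
Assume saturation: I_D = (k_n/2)(V_GS − V_t)² with V_GS = V_G − I_D·R_S = 2.9 − 0.47·I_D.
Substituting gives 0.265·I_D² − 1.9·I_D + 0.771 = 0, with roots I_D = 0.431 or 6.75 mA.
The root I_D = 6.75 mA gives V_GS = -0.272 V ≤ V_t, so take I_D = 0.431 mA.
Then V_GS = 2.7 V and V_DS = V_DD − I_D(R_D+R_S) = 20 − 0.431×1.03 = 19.6 V.
Saturation requires V_DS ≥ V_GS − V_t = 0.599 V; 19.6 ≥ 0.599 ✓.

I_D ≈ 0.43 mA, V_DS ≈ 20 V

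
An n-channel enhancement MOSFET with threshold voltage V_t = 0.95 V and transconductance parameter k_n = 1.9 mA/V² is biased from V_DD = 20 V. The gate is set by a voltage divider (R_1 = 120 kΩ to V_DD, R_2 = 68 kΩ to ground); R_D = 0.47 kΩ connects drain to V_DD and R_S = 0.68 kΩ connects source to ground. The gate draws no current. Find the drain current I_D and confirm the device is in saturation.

I_D ≈ 5.7 mA

V_G = V_DD·R_2/(R_1+R_2) = 20×68/188 = 7.23 V.
Assume saturation: I_D = (k_n/2)(V_GS − V_t)² with V_GS = V_G − I_D·R_S = 7.23 − 0.68·I_D.
Substituting gives 0.439·I_D² − 9.12·I_D + 37.5 = 0, with roots I_D = 5.65 or 15.1 mA.
The root I_D = 15.1 mA gives V_GS = -3.04 V ≤ V_t, so take I_D = 5.65 mA.
Then V_GS = 3.39 V and V_DS = V_DD − I_D(R_D+R_S) = 20 − 5.65×1.15 = 13.5 V.
Saturation requires V_DS ≥ V_GS − V_t = 2.44 V; 13.5 ≥ 2.44 ✓.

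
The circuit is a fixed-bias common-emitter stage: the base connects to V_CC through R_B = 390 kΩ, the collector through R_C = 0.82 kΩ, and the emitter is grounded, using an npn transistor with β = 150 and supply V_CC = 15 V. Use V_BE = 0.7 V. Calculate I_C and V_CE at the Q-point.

Base loop: V_CC = I_B·R_B + V_BE, so I_B = (15 − 0.7)/390 kΩ = 0.0367 mA.
In the active region I_C = β·I_B = 150 × 0.0367 = 5.5 mA.
Collector loop: V_CE = V_CC − I_C·R_C = 15 − 5.5×0.82 = 10.5 V.
Since V_CE = 10.5 V > V_CE(sat) ≈ 0.2 V, the transistor is in the active region as assumed.

I_C ≈ 5.5 mA, V_CE ≈ 10 V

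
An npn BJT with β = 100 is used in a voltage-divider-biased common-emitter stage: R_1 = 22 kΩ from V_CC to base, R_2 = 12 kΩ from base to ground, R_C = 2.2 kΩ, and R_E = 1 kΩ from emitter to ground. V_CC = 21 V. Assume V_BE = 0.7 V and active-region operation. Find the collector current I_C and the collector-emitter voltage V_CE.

I_C ≈ 6.2 mA, V_CE ≈ 1.2 V

Thevenize the base divider: V_Th = V_CC·R_2/(R_1+R_2) = 21×12/34 = 7.41 V, R_Th = R_1‖R_2 = 7.76 kΩ.
Base-emitter loop: V_Th = I_B·R_Th + V_BE + (β+1)I_B·R_E, so I_B = (7.41 − 0.7) / (7.76 + 101×1) = 0.0617 mA.
I_C = β·I_B = 100×0.0617 = 6.17 mA, and I_E = (β+1)I_B = 6.23 mA.
V_CE = V_CC − I_C·R_C − I_E·R_E = 21 − 6.17×2.2 − 6.23×1 = 1.19 V.
V_CE = 1.19 V > 0.2 V confirms active-region operation.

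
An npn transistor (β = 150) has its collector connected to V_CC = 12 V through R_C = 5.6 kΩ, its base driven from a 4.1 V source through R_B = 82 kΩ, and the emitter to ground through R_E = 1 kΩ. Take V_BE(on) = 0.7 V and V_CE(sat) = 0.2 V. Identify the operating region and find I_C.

saturation; I_C ≈ 1.8 mA

Assume active: I_B = (4.1 − 0.7)/(82 + 151×1) = 0.0146 mA, I_C = β·I_B = 2.19 mA.
Then V_CE = 12 − 2.19×5.6 − 2.2×1 = -2.46 V < 0.2 V — the active assumption fails.
Re-solve with V_CE = 0.2 V. KCL at the emitter: V_E/R_E = (V_BB−0.7−V_E)/R_B + (V_CC−0.2−V_E)/R_C, giving V_E = 1.8 V.
I_C = (V_CC − 0.2 − V_E)/R_C = (11.8 − 1.8)/5.6 = 1.78 mA.
Check: I_B = (3.4 − 1.8)/82 = 0.0195 mA, and β·I_B = 2.92 mA > I_C, confirming saturation.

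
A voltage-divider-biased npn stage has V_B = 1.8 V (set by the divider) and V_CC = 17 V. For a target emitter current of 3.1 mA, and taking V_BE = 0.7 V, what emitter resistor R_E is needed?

R_E ≈ 0.35 kΩ

V_E = V_B − V_BE = 1.8 − 0.7 = 1.1 V.
R_E = V_E / I_E = 1.1 / 3.1 = 0.355 kΩ.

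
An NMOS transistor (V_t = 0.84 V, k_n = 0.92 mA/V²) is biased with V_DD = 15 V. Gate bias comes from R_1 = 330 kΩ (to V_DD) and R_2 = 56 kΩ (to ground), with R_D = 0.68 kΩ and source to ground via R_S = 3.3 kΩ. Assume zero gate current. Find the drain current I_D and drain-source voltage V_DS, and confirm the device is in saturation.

I_D ≈ 0.2 mA, V_DS ≈ 14 V

V_G = V_DD·R_2/(R_1+R_2) = 15×56/386 = 2.18 V.
Assume saturation: I_D = (k_n/2)(V_GS − V_t)² with V_GS = V_G − I_D·R_S = 2.18 − 3.3·I_D.
Substituting gives 5.01·I_D² − 5.06·I_D + 0.821 = 0, with roots I_D = 0.203 or 0.806 mA.
The root I_D = 0.806 mA gives V_GS = -0.484 V ≤ V_t, so take I_D = 0.203 mA.
Then V_GS = 1.5 V and V_DS = V_DD − I_D(R_D+R_S) = 15 − 0.203×3.98 = 14.2 V.
Saturation requires V_DS ≥ V_GS − V_t = 0.665 V; 14.2 ≥ 0.665 ✓.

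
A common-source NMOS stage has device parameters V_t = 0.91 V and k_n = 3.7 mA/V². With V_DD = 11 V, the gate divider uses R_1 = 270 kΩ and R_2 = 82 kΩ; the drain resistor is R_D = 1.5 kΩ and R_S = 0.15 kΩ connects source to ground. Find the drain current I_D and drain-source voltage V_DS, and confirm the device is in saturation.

I_D ≈ 2.8 mA, V_DS ≈ 6.4 V

V_G = V_DD·R_2/(R_1+R_2) = 11×82/352 = 2.56 V.
Assume saturation: I_D = (k_n/2)(V_GS − V_t)² with V_GS = V_G − I_D·R_S = 2.56 − 0.15·I_D.
Substituting gives 0.0416·I_D² − 1.92·I_D + 5.05 = 0, with roots I_D = 2.81 or 43.3 mA.
The root I_D = 43.3 mA gives V_GS = -3.93 V ≤ V_t, so take I_D = 2.81 mA.
Then V_GS = 2.14 V and V_DS = V_DD − I_D(R_D+R_S) = 11 − 2.81×1.65 = 6.37 V.
Saturation requires V_DS ≥ V_GS − V_t = 1.23 V; 6.37 ≥ 1.23 ✓.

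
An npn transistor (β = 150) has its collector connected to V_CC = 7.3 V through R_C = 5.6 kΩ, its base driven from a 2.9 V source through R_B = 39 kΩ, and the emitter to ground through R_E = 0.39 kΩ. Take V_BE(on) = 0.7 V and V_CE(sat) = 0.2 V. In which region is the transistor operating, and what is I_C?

saturation; I_C ≈ 1.2 mA

Assume active: I_B = (2.9 − 0.7)/(39 + 151×0.39) = 0.0225 mA, I_C = β·I_B = 3.37 mA.
Then V_CE = 7.3 − 3.37×5.6 − 3.39×0.39 = -12.9 V < 0.2 V — the active assumption fails.
Re-solve with V_CE = 0.2 V. KCL at the emitter: V_E/R_E = (V_BB−0.7−V_E)/R_B + (V_CC−0.2−V_E)/R_C, giving V_E = 0.478 V.
I_C = (V_CC − 0.2 − V_E)/R_C = (7.1 − 0.478)/5.6 = 1.18 mA.
Check: I_B = (2.2 − 0.478)/39 = 0.0441 mA, and β·I_B = 6.62 mA > I_C, confirming saturation.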